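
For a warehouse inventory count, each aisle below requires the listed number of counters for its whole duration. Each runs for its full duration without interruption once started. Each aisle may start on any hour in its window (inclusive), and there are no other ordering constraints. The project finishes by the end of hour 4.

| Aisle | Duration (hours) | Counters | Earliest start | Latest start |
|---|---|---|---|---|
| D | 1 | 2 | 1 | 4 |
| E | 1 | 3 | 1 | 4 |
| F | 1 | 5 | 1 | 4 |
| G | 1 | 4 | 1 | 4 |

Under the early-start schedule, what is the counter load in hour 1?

14

At early start, hour 1 has: D, E, F, G.
Demand: 2 + 3 + 5 + 4 = 14.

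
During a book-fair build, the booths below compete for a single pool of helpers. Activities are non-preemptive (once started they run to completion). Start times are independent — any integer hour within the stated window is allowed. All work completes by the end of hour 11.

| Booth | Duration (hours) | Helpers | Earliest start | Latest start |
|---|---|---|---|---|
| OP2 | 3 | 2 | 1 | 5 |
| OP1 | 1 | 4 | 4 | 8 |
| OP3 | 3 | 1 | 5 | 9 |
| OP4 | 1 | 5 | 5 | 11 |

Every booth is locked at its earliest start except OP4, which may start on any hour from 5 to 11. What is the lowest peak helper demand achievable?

OP4@5: h1:2  h2:2  h3:2  h4:4  h5:6  h6:1  h7:1  h8:0  h9:0  h10:0  h11:0 → peak 6
OP4@6: h1:2  h2:2  h3:2  h4:4  h5:1  h6:6  h7:1  h8:0  h9:0  h10:0  h11:0 → peak 6
OP4@7: h1:2  h2:2  h3:2  h4:4  h5:1  h6:1  h7:6  h8:0  h9:0  h10:0  h11:0 → peak 6
OP4@8: h1:2  h2:2  h3:2  h4:4  h5:1  h6:1  h7:1  h8:5  h9:0  h10:0  h11:0 → peak 5
OP4@9: h1:2  h2:2  h3:2  h4:4  h5:1  h6:1  h7:1  h8:0  h9:5  h10:0  h11:0 → peak 5
OP4@10: h1:2  h2:2  h3:2  h4:4  h5:1  h6:1  h7:1  h8:0  h9:0  h10:5  h11:0 → peak 5
OP4@11: h1:2  h2:2  h3:2  h4:4  h5:1  h6:1  h7:1  h8:0  h9:0  h10:0  h11:5 → peak 5
Best is OP4@8, peak 5.

5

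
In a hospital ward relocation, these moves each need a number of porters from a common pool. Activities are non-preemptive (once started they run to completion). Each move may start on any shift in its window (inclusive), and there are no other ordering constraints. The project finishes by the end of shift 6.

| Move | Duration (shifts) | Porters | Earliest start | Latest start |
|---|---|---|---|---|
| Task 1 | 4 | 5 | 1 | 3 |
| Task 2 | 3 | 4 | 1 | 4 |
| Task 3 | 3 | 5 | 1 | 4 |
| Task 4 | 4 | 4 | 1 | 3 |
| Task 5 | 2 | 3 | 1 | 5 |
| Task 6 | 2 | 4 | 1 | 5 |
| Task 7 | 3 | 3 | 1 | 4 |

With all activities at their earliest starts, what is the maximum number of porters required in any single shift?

28

Early-start schedule: Task 1@1, Task 2@1, Task 3@1, Task 4@1, Task 5@1, Task 6@1, Task 7@1.
Load per shift: shift 1: 28, shift 2: 28, shift 3: 21, shift 4: 9, shift 5: 0, shift 6: 0.
Peak is 28.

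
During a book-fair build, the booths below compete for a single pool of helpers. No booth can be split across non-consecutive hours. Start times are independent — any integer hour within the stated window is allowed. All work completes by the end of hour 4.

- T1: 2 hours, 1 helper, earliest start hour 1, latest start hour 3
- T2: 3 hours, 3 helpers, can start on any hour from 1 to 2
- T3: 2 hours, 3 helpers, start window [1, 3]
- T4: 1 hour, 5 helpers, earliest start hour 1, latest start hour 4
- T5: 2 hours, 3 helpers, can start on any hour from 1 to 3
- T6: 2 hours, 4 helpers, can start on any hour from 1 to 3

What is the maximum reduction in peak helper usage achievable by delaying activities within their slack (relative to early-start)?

Early-start peak: h1:19  h2:14  h3:3  h4:0 ⇒ 19.
Leveled (T1@1, T2@1, T3@1, T4@4, T5@1, T6@3): h1:10  h2:10  h3:7  h4:9 ⇒ 10.
Reduction 19 − 10 = 9.

9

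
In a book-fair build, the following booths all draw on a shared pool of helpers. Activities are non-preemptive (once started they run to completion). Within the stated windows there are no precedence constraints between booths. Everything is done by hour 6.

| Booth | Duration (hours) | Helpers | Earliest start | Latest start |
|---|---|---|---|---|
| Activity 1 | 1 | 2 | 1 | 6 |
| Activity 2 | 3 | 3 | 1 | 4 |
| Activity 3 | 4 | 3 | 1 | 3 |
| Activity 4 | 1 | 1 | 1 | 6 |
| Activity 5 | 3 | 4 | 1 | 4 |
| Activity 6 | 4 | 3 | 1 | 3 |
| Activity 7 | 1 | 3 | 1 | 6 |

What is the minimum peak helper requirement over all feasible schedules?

10

Early-start (Activity 1@1, Activity 2@1, Activity 3@1, Activity 4@1, Activity 5@1, Activity 6@1, Activity 7@1) gives peak 19: h1:19  h2:13  h3:13  h4:6  h5:0  h6:0.
Shift Activity 5→4, Activity 6→2, Activity 7→5.
Schedule Activity 1@1, Activity 2@1, Activity 3@1, Activity 4@1, Activity 5@4, Activity 6@2, Activity 7@5: h1:9  h2:9  h3:9  h4:10  h5:10  h6:4 — peak 10.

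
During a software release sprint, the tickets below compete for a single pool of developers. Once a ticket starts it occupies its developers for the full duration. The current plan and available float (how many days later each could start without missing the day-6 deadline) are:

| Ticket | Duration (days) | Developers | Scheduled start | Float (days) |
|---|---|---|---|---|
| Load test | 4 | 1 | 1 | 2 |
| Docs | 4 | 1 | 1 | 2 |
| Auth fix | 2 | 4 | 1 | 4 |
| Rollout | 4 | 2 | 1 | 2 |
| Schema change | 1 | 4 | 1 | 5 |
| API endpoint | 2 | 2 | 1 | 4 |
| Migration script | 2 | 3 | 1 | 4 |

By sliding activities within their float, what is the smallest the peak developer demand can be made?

Early-start (Load test@1, Docs@1, Auth fix@1, Rollout@1, Schema change@1, API endpoint@1, Migration script@1) gives peak 17: d1:17  d2:13  d3:4  d4:4  d5:0  d6:0.
Shift Docs→2, Auth fix→5, API endpoint→4, Migration script→2.
Schedule Load test@1, Docs@2, Auth fix@5, Rollout@1, Schema change@1, API endpoint@4, Migration script@2: d1:7  d2:7  d3:7  d4:6  d5:7  d6:4 — peak 7.
Total developer-days = 38 over 6 days ⇒ peak ≥ ⌈38/6⌉ = 7, so 7 is optimal.

7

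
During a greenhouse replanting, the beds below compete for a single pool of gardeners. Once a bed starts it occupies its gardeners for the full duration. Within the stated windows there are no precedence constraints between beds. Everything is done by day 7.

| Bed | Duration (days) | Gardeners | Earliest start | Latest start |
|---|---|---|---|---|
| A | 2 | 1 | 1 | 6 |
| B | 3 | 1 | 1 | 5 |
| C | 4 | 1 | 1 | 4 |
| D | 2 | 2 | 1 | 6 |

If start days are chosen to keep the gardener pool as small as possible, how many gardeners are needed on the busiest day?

Early-start (A@1, B@1, C@1, D@1) gives peak 5: d1:5  d2:5  d3:2  d4:1  d5:0  d6:0  d7:0.
Shift B→3, D→6.
Schedule A@1, B@3, C@1, D@6: d1:2  d2:2  d3:2  d4:2  d5:1  d6:2  d7:2 — peak 2.
Total gardener-days = 13 over 7 days ⇒ peak ≥ ⌈13/7⌉ = 2, so 2 is optimal.

2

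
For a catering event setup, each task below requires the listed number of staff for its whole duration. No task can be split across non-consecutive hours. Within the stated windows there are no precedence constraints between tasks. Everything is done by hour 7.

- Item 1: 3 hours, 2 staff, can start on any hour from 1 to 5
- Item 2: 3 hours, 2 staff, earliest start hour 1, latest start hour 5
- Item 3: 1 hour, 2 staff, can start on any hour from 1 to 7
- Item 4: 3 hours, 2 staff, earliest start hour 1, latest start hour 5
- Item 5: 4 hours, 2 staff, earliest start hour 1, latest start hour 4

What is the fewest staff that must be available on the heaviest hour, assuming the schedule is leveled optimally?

4

Early-start (Item 1@1, Item 2@1, Item 3@1, Item 4@1, Item 5@1) gives peak 10: h1:10  h2:8  h3:8  h4:2  h5:0  h6:0  h7:0.
Shift Item 3→4, Item 4→5, Item 5→4.
Schedule Item 1@1, Item 2@1, Item 3@4, Item 4@5, Item 5@4: h1:4  h2:4  h3:4  h4:4  h5:4  h6:4  h7:4 — peak 4.
Total staffer-hours = 28 over 7 hours ⇒ peak ≥ ⌈28/7⌉ = 4, so 4 is optimal.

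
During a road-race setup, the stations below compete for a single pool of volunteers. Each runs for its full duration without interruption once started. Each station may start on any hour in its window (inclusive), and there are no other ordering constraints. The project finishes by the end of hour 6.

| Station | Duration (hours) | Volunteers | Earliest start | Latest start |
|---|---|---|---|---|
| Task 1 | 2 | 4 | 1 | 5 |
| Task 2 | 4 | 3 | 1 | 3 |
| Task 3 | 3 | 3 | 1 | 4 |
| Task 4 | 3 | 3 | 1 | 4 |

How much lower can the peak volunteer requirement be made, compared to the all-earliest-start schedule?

Early-start peak: h1:13  h2:13  h3:9  h4:3  h5:0  h6:0 ⇒ 13.
Leveled (Task 1@1, Task 2@3, Task 3@1, Task 4@4): h1:7  h2:7  h3:6  h4:6  h5:6  h6:6 ⇒ 7.
Reduction 13 − 7 = 6.

6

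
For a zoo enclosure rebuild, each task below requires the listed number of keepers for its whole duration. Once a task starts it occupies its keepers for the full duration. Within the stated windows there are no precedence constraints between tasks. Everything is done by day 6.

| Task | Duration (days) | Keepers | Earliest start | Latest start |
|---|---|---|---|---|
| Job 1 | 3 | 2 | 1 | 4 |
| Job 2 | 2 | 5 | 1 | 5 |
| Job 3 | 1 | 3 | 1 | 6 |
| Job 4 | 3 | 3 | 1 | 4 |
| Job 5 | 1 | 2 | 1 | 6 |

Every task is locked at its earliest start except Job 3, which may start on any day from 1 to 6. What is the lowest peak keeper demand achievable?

12

Job 3@1: d1:15  d2:10  d3:5  d4:0  d5:0  d6:0 → peak 15
Job 3@2: d1:12  d2:13  d3:5  d4:0  d5:0  d6:0 → peak 13
Job 3@3: d1:12  d2:10  d3:8  d4:0  d5:0  d6:0 → peak 12
Job 3@4: d1:12  d2:10  d3:5  d4:3  d5:0  d6:0 → peak 12
Job 3@5: d1:12  d2:10  d3:5  d4:0  d5:3  d6:0 → peak 12
Job 3@6: d1:12  d2:10  d3:5  d4:0  d5:0  d6:3 → peak 12
Best is Job 3@3, peak 12.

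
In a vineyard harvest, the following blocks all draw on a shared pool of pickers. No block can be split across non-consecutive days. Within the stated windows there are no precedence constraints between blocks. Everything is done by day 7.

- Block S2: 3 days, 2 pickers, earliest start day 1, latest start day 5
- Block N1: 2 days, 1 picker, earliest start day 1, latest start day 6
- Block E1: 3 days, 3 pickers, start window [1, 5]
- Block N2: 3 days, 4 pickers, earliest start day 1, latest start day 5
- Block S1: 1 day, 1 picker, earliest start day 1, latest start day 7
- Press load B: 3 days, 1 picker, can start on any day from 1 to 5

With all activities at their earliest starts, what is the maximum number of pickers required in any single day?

Early-start schedule: Block S2@1, Block N1@1, Block E1@1, Block N2@1, Block S1@1, Press load B@1.
Load per day: day 1: 12, day 2: 11, day 3: 10, day 4: 0, day 5: 0, day 6: 0, day 7: 0.
Peak is 12.

12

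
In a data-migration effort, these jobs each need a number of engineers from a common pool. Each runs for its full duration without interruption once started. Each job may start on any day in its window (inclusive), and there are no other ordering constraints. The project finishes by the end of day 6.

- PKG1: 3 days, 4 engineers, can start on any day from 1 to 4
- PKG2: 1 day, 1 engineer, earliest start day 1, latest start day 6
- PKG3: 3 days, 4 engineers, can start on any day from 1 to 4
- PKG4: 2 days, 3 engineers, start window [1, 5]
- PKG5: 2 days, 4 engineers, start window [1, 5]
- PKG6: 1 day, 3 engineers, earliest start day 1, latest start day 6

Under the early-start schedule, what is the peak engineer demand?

Early-start schedule: PKG1@1, PKG2@1, PKG3@1, PKG4@1, PKG5@1, PKG6@1.
Load per day: day 1: 19, day 2: 15, day 3: 8, day 4: 0, day 5: 0, day 6: 0.
Peak is 19.

19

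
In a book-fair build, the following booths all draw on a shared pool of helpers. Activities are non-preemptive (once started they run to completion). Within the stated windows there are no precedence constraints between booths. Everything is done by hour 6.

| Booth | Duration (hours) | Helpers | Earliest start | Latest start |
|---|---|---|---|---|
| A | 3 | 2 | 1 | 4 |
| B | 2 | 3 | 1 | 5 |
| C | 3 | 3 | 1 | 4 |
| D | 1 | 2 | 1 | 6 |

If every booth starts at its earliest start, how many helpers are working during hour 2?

At early start, hour 2 has: A, B, C.
Demand: 2 + 3 + 3 = 8.

8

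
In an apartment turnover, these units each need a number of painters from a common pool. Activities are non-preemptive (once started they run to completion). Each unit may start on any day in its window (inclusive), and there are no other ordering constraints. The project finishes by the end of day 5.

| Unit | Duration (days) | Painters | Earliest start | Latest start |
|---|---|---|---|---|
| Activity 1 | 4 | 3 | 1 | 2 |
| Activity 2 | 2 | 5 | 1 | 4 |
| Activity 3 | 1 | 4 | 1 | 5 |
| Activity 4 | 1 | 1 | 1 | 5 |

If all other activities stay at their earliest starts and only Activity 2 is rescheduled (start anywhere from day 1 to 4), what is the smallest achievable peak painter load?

Activity 2@1: d1:13  d2:8  d3:3  d4:3  d5:0 → peak 13
Activity 2@2: d1:8  d2:8  d3:8  d4:3  d5:0 → peak 8
Activity 2@3: d1:8  d2:3  d3:8  d4:8  d5:0 → peak 8
Activity 2@4: d1:8  d2:3  d3:3  d4:8  d5:5 → peak 8
Best is Activity 2@2, peak 8.

8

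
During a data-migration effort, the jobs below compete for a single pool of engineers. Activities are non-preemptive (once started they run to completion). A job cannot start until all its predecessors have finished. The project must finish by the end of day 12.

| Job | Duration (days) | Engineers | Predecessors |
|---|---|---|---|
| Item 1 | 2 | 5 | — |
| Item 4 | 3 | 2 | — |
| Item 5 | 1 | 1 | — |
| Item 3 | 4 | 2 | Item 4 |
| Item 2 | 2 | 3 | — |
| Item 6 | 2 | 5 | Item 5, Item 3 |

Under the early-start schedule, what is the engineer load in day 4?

2

At early start, day 4 has: Item 3.
Demand: 2 = 2.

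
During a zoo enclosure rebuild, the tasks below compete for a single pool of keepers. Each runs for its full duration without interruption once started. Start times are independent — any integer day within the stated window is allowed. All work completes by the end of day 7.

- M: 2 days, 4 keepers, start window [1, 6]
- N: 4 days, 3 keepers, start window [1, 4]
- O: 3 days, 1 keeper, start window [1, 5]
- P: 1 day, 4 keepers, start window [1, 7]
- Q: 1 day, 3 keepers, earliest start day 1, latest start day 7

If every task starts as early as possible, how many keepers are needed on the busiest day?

15

Early-start schedule: M@1, N@1, O@1, P@1, Q@1.
Load per day: day 1: 15, day 2: 8, day 3: 4, day 4: 3, day 5: 0, day 6: 0, day 7: 0.
Peak is 15.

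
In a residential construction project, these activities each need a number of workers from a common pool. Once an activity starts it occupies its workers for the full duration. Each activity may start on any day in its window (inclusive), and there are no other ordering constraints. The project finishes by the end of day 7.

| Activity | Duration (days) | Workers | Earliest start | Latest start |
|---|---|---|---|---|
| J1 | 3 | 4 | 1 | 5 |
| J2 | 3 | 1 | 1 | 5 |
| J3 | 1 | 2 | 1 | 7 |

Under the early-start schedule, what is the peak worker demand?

7

Early-start schedule: J1@1, J2@1, J3@1.
Load per day: day 1: 7, day 2: 5, day 3: 5, day 4: 0, day 5: 0, day 6: 0, day 7: 0.
Peak is 7.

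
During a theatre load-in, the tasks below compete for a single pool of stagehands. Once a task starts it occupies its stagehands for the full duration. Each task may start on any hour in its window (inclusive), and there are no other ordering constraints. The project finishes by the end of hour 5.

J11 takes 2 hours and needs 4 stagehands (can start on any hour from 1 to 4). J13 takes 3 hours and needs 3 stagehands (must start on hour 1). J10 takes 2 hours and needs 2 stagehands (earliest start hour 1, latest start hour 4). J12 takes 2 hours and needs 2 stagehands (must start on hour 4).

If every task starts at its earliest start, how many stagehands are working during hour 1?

At early start, hour 1 has: J11, J13, J10.
Demand: 4 + 3 + 2 = 9.

9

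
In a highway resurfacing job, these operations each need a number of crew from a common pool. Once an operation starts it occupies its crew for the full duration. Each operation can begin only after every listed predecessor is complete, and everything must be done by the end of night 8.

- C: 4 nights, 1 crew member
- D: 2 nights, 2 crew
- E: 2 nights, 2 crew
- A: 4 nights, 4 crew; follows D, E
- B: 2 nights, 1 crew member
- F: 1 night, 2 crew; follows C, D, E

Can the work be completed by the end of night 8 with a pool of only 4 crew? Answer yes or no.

no

The minimum achievable peak is 5; 4 < 5, so no feasible schedule stays within the cap.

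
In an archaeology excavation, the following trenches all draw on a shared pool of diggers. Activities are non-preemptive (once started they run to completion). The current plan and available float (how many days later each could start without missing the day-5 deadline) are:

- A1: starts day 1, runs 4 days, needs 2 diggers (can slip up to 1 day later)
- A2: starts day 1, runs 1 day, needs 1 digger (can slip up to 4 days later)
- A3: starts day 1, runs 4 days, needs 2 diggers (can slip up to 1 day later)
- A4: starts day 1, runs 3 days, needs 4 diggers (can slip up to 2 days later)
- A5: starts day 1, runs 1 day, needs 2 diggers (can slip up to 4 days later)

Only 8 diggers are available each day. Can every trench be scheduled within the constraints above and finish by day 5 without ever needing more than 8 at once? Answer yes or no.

Schedule A1@1, A2@1, A3@1, A4@2, A5@1: d1:7  d2:8  d3:8  d4:8  d5:0 — peak 8 ≤ 8.

yes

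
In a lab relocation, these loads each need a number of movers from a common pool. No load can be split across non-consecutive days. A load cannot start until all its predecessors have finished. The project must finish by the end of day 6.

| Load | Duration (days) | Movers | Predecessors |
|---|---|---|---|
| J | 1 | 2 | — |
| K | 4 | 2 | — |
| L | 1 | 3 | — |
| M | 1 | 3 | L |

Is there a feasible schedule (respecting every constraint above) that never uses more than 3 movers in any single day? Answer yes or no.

The minimum achievable peak is 4; 3 < 4, so no feasible schedule stays within the cap.

no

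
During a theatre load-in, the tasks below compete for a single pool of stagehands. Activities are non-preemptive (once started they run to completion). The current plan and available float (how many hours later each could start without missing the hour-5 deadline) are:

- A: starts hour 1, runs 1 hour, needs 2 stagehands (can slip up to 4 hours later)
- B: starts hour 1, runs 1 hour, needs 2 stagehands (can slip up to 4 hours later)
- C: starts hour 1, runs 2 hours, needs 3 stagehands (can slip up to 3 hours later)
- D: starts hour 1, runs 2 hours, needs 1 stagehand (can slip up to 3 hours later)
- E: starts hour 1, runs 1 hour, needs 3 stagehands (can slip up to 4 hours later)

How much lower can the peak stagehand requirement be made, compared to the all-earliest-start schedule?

Early-start peak: h1:11  h2:4  h3:0  h4:0  h5:0 ⇒ 11.
Leveled (A@1, B@2, C@3, D@1, E@5): h1:3  h2:3  h3:3  h4:3  h5:3 ⇒ 3.
Reduction 11 − 3 = 8.

8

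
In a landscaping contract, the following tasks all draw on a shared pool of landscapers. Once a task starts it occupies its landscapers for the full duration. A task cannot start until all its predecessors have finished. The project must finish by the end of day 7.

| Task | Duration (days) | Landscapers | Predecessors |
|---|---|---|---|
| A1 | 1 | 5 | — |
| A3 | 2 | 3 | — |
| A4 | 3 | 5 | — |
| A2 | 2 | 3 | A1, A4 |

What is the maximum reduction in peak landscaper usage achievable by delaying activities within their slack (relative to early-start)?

Early-start peak: d1:13  d2:8  d3:5  d4:3  d5:3  d6:0  d7:0 ⇒ 13.
Leveled (A1@1, A3@5, A4@2, A2@5): d1:5  d2:5  d3:5  d4:5  d5:6  d6:6  d7:0 ⇒ 6.
Reduction 13 − 6 = 7.

7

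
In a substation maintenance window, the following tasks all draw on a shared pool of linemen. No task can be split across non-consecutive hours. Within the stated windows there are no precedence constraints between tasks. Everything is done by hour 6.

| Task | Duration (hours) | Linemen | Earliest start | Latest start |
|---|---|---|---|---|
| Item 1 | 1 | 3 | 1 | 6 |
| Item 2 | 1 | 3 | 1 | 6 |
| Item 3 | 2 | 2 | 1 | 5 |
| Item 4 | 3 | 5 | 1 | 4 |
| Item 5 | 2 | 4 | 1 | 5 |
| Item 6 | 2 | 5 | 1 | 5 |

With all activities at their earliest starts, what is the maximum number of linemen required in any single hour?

22

Early-start schedule: Item 1@1, Item 2@1, Item 3@1, Item 4@1, Item 5@1, Item 6@1.
Load per hour: hour 1: 22, hour 2: 16, hour 3: 5, hour 4: 0, hour 5: 0, hour 6: 0.
Peak is 22.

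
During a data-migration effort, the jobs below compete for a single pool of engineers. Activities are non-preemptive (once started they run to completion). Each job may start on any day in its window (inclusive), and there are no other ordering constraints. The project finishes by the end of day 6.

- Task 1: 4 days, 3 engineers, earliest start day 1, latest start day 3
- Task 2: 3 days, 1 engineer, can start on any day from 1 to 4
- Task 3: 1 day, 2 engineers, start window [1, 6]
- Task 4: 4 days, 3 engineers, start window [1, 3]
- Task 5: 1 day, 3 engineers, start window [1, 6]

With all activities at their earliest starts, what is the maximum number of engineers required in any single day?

Early-start schedule: Task 1@1, Task 2@1, Task 3@1, Task 4@1, Task 5@1.
Load per day: day 1: 12, day 2: 7, day 3: 7, day 4: 6, day 5: 0, day 6: 0.
Peak is 12.

12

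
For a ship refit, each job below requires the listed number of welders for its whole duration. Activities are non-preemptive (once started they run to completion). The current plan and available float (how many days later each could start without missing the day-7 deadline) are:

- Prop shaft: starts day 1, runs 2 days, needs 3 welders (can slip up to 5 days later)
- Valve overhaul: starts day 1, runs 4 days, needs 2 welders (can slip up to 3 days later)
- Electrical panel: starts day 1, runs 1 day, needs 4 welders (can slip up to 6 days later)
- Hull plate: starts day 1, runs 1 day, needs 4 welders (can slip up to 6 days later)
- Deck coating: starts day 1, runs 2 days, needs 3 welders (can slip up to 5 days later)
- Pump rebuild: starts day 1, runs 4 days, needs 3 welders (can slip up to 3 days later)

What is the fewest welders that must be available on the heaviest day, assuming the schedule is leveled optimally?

7

Early-start (Prop shaft@1, Valve overhaul@1, Electrical panel@1, Hull plate@1, Deck coating@1, Pump rebuild@1) gives peak 19: d1:19  d2:11  d3:5  d4:5  d5:0  d6:0  d7:0.
Shift Electrical panel→3, Hull plate→5, Deck coating→6, Pump rebuild→4.
Schedule Prop shaft@1, Valve overhaul@1, Electrical panel@3, Hull plate@5, Deck coating@6, Pump rebuild@4: d1:5  d2:5  d3:6  d4:5  d5:7  d6:6  d7:6 — peak 7.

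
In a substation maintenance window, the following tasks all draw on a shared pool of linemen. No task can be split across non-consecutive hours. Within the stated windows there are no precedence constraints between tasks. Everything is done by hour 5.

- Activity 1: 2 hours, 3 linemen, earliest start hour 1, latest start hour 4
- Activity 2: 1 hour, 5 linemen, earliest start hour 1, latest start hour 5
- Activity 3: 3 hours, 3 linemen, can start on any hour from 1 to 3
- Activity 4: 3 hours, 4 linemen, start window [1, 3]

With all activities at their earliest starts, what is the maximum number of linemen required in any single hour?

15

Early-start schedule: Activity 1@1, Activity 2@1, Activity 3@1, Activity 4@1.
Load per hour: hour 1: 15, hour 2: 10, hour 3: 7, hour 4: 0, hour 5: 0.
Peak is 15.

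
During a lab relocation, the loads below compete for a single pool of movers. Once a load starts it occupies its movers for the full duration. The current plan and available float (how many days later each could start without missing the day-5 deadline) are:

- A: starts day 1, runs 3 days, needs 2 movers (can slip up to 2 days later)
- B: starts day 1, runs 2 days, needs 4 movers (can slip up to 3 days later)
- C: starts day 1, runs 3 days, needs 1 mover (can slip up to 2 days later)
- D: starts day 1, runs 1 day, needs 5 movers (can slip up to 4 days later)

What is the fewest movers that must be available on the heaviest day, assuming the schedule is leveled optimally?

6

Early-start (A@1, B@1, C@1, D@1) gives peak 12: d1:12  d2:7  d3:3  d4:0  d5:0.
Shift C→3, D→4.
Schedule A@1, B@1, C@3, D@4: d1:6  d2:6  d3:3  d4:6  d5:1 — peak 6.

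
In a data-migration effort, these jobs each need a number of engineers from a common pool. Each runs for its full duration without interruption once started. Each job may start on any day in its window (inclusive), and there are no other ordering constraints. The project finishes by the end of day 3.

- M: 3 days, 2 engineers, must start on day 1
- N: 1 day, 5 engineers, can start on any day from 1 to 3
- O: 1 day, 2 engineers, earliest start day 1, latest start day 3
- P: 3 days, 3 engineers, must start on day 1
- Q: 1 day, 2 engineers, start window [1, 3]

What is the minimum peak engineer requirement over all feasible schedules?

Early-start (M@1, N@1, O@1, P@1, Q@1) gives peak 14: d1:14  d2:5  d3:5.
Shift O→2, Q→2.
Schedule M@1, N@1, O@2, P@1, Q@2: d1:10  d2:9  d3:5 — peak 10.

10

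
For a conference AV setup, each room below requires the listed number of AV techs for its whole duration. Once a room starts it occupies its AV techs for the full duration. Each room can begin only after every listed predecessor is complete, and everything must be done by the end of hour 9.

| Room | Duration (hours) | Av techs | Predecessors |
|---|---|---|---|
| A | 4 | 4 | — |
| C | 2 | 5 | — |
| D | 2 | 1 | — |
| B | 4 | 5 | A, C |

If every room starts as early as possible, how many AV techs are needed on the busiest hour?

10

Early-start schedule: A@1, C@1, D@1, B@5.
Load per hour: hour 1: 10, hour 2: 10, hour 3: 4, hour 4: 4, hour 5: 5, hour 6: 5, hour 7: 5, hour 8: 5, hour 9: 0.
Peak is 10.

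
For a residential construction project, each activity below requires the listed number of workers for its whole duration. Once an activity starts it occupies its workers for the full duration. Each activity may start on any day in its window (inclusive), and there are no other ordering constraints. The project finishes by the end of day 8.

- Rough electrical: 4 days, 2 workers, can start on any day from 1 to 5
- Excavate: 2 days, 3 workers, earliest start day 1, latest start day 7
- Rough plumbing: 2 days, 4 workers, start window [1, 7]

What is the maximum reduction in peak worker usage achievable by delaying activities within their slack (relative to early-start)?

5

Early-start peak: d1:9  d2:9  d3:2  d4:2  d5:0  d6:0  d7:0  d8:0 ⇒ 9.
Leveled (Rough electrical@1, Excavate@5, Rough plumbing@7): d1:2  d2:2  d3:2  d4:2  d5:3  d6:3  d7:4  d8:4 ⇒ 4.
Reduction 9 − 4 = 5.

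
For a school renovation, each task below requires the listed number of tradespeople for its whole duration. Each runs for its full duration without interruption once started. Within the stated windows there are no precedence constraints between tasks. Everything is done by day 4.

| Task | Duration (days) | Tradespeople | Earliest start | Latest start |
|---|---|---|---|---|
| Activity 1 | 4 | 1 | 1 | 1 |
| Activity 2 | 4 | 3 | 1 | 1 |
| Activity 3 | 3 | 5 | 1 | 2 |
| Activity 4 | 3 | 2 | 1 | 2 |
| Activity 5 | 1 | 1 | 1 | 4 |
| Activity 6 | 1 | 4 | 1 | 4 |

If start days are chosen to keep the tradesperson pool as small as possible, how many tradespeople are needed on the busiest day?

Early-start (Activity 1@1, Activity 2@1, Activity 3@1, Activity 4@1, Activity 5@1, Activity 6@1) gives peak 16: d1:16  d2:11  d3:11  d4:4.
Shift Activity 5→4, Activity 6→4.
Schedule Activity 1@1, Activity 2@1, Activity 3@1, Activity 4@1, Activity 5@4, Activity 6@4: d1:11  d2:11  d3:11  d4:9 — peak 11.
Total tradesperson-days = 42 over 4 days ⇒ peak ≥ ⌈42/4⌉ = 11, so 11 is optimal.

11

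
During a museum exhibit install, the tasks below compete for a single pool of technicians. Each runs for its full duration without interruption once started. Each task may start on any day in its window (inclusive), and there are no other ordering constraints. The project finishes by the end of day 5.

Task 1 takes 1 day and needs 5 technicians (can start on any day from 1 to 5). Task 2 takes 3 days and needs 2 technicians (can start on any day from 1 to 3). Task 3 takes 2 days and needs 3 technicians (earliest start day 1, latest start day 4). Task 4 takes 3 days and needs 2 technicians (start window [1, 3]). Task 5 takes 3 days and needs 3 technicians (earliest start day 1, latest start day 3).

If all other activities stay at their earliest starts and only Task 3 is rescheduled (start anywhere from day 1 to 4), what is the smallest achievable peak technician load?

Task 3@1: d1:15  d2:10  d3:7  d4:0  d5:0 → peak 15
Task 3@2: d1:12  d2:10  d3:10  d4:0  d5:0 → peak 12
Task 3@3: d1:12  d2:7  d3:10  d4:3  d5:0 → peak 12
Task 3@4: d1:12  d2:7  d3:7  d4:3  d5:3 → peak 12
Best is Task 3@2, peak 12.

12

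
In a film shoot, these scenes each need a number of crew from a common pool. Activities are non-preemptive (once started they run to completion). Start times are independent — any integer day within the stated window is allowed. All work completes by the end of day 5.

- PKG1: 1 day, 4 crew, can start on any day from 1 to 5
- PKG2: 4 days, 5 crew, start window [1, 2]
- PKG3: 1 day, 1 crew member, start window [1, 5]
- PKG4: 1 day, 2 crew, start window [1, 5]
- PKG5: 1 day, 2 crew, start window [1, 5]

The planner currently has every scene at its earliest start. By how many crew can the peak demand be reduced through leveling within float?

Early-start peak: d1:14  d2:5  d3:5  d4:5  d5:0 ⇒ 14.
Leveled (PKG1@1, PKG2@2, PKG3@1, PKG4@1, PKG5@2): d1:7  d2:7  d3:5  d4:5  d5:5 ⇒ 7.
Reduction 14 − 7 = 7.

7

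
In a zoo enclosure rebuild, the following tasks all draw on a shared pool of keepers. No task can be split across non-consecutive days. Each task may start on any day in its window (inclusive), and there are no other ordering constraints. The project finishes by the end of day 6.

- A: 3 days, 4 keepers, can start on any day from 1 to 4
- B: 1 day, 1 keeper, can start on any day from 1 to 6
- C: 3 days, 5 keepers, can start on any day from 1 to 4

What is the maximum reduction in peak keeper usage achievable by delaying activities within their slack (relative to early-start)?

Early-start peak: d1:10  d2:9  d3:9  d4:0  d5:0  d6:0 ⇒ 10.
Leveled (A@1, B@1, C@4): d1:5  d2:4  d3:4  d4:5  d5:5  d6:5 ⇒ 5.
Reduction 10 − 5 = 5.

5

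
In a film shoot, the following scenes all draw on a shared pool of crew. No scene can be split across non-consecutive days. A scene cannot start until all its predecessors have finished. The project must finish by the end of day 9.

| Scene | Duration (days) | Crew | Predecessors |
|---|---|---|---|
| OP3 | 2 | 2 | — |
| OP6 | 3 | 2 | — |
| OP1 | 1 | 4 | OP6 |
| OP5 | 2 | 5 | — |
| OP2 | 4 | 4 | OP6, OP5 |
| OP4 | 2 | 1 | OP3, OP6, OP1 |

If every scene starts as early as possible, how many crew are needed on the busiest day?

Early-start schedule: OP3@1, OP6@1, OP1@4, OP5@1, OP2@4, OP4@5.
Load per day: day 1: 9, day 2: 9, day 3: 2, day 4: 8, day 5: 5, day 6: 5, day 7: 4, day 8: 0, day 9: 0.
Peak is 9.

9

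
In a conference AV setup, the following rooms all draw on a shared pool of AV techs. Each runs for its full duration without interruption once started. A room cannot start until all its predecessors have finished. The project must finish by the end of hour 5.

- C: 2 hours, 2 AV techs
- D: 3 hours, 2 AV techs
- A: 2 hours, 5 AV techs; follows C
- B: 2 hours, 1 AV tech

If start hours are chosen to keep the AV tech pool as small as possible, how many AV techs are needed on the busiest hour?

Early-start (C@1, D@1, A@3, B@1) gives peak 7: h1:5  h2:5  h3:7  h4:5  h5:0.
Shift A→4.
Schedule C@1, D@1, A@4, B@1: h1:5  h2:5  h3:2  h4:5  h5:5 — peak 5.
Total AV tech-hours = 22 over 5 hours ⇒ peak ≥ ⌈22/5⌉ = 5, so 5 is optimal.

5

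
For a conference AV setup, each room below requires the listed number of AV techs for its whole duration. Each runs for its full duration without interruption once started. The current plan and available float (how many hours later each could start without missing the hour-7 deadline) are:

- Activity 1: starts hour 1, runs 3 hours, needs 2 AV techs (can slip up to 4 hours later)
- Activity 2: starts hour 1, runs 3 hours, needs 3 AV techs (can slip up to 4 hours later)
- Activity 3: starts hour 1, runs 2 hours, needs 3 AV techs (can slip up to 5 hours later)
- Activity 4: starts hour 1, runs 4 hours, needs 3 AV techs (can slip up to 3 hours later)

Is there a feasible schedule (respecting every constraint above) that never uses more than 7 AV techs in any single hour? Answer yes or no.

yes

Schedule Activity 1@1, Activity 2@1, Activity 3@4, Activity 4@4: h1:5  h2:5  h3:5  h4:6  h5:6  h6:3  h7:3 — peak 6 ≤ 7.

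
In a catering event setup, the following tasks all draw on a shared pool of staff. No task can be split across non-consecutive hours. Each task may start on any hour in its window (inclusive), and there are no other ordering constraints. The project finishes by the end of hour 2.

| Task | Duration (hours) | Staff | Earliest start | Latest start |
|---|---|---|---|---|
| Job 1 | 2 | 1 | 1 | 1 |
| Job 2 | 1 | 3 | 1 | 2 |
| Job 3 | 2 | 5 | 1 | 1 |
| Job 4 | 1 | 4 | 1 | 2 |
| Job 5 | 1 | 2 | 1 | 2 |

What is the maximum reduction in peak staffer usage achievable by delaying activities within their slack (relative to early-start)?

4

Early-start peak: h1:15  h2:6 ⇒ 15.
Leveled (Job 1@1, Job 2@1, Job 3@1, Job 4@2, Job 5@1): h1:11  h2:10 ⇒ 11.
Reduction 15 − 11 = 4.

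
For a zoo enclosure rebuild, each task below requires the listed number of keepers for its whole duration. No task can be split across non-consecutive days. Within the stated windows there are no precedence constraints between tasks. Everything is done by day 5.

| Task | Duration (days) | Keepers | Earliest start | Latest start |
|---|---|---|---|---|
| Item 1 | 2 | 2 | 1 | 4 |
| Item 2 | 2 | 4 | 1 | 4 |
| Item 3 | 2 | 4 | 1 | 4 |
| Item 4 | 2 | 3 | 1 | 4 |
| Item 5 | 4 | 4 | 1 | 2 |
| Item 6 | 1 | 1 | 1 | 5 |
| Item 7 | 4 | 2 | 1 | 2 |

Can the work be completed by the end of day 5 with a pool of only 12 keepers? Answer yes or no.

no

The minimum achievable peak is 13; 12 < 13, so no feasible schedule stays within the cap.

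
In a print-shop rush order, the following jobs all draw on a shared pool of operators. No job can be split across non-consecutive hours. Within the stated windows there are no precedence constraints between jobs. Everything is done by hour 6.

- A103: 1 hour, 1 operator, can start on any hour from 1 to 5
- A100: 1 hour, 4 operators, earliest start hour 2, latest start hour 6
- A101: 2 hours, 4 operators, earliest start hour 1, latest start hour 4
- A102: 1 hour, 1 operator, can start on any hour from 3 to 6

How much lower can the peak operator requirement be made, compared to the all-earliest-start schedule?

4

Early-start peak: h1:5  h2:8  h3:1  h4:0  h5:0  h6:0 ⇒ 8.
Leveled (A103@1, A100@2, A101@3, A102@5): h1:1  h2:4  h3:4  h4:4  h5:1  h6:0 ⇒ 4.
Reduction 8 − 4 = 4.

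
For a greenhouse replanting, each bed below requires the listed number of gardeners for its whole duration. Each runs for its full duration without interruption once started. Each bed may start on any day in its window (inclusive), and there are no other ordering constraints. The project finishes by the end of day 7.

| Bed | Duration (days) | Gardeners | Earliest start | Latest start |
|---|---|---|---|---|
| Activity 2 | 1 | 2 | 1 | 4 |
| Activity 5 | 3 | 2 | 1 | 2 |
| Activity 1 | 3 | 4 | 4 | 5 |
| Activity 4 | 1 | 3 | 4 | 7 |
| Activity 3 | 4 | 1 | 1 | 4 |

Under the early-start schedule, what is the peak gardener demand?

8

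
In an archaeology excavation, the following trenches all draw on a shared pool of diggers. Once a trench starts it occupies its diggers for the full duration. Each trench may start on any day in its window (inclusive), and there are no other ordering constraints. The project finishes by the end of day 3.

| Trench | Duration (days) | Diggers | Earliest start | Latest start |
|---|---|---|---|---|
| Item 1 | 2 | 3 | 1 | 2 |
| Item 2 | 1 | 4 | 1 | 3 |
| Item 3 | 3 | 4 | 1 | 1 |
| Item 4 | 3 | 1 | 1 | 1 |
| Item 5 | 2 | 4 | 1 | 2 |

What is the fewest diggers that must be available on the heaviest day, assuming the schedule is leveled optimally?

Early-start (Item 1@1, Item 2@1, Item 3@1, Item 4@1, Item 5@1) gives peak 16: d1:16  d2:12  d3:5.
Shift Item 5→2.
Schedule Item 1@1, Item 2@1, Item 3@1, Item 4@1, Item 5@2: d1:12  d2:12  d3:9 — peak 12.
No arrangement of the 12 feasible schedules does better.

12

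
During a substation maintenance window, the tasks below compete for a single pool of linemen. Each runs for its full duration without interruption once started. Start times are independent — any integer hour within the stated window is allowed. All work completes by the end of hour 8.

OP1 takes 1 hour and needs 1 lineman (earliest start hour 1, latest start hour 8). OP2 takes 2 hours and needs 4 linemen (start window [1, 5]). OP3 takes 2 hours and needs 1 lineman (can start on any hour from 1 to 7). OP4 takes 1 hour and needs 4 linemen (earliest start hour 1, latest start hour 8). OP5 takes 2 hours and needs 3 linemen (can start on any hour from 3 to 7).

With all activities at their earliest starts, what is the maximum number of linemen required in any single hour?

Early-start schedule: OP1@1, OP2@1, OP3@1, OP4@1, OP5@3.
Load per hour: hour 1: 10, hour 2: 5, hour 3: 3, hour 4: 3, hour 5: 0, hour 6: 0, hour 7: 0, hour 8: 0.
Peak is 10.

10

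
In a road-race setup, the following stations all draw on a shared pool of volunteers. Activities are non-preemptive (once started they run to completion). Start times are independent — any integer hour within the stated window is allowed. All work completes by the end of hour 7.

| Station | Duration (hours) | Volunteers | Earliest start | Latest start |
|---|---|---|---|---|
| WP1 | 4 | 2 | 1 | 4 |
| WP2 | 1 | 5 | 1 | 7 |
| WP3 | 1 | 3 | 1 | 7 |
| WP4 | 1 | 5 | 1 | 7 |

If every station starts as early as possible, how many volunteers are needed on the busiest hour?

Early-start schedule: WP1@1, WP2@1, WP3@1, WP4@1.
Load per hour: hour 1: 15, hour 2: 2, hour 3: 2, hour 4: 2, hour 5: 0, hour 6: 0, hour 7: 0.
Peak is 15.

15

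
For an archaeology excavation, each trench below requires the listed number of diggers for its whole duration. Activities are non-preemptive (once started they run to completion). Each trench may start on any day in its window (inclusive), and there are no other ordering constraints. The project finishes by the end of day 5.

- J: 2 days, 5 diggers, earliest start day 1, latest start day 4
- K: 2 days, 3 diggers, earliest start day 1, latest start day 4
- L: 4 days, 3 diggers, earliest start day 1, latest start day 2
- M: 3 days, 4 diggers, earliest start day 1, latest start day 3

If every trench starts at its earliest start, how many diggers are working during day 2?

15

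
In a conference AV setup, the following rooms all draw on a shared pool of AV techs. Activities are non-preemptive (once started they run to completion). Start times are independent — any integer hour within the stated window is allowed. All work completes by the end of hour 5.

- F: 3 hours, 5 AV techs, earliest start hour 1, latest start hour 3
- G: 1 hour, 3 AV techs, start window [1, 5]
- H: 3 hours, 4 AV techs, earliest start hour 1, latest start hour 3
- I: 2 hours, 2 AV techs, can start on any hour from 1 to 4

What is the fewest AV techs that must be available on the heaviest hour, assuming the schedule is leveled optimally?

Early-start (F@1, G@1, H@1, I@1) gives peak 14: h1:14  h2:11  h3:9  h4:0  h5:0.
Shift H→2, I→4.
Schedule F@1, G@1, H@2, I@4: h1:8  h2:9  h3:9  h4:6  h5:2 — peak 9.

9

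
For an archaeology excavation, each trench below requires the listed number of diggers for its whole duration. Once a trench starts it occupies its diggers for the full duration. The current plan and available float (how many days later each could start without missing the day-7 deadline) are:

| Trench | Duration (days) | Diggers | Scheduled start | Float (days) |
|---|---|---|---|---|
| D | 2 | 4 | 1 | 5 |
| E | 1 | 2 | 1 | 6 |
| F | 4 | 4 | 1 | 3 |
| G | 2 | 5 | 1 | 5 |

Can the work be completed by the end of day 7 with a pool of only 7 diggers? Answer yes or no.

The minimum achievable peak is 8; 7 < 8, so no feasible schedule stays within the cap.

no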